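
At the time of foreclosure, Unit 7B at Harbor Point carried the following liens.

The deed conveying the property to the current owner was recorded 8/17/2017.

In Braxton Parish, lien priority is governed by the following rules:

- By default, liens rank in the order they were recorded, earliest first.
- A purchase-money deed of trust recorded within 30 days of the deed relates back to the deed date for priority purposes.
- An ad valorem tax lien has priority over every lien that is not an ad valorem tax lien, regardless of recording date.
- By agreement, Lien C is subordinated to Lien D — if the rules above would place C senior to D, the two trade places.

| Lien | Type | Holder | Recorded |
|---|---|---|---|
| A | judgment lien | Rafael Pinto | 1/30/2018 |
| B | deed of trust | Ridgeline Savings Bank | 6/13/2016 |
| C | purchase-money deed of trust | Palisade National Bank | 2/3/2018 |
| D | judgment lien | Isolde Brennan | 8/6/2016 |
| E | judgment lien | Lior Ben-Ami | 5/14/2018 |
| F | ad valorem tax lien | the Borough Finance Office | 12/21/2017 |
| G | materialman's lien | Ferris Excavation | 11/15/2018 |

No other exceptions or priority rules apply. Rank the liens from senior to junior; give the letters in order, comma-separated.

F, B, D, A, C, E, G

Effective dates after the stated exceptions: C was recorded 170 days after the deed, outside the 30-day window, so it keeps its recording date.
F is an ad valorem tax lien, so it outranks all other liens regardless of date.
Remaining liens by effective date: B (6/13/2016), D (8/6/2016), A (1/30/2018), C (2/3/2018), E (5/14/2018), G (11/15/2018).
C is already junior to D, so the subordination agreement changes nothing.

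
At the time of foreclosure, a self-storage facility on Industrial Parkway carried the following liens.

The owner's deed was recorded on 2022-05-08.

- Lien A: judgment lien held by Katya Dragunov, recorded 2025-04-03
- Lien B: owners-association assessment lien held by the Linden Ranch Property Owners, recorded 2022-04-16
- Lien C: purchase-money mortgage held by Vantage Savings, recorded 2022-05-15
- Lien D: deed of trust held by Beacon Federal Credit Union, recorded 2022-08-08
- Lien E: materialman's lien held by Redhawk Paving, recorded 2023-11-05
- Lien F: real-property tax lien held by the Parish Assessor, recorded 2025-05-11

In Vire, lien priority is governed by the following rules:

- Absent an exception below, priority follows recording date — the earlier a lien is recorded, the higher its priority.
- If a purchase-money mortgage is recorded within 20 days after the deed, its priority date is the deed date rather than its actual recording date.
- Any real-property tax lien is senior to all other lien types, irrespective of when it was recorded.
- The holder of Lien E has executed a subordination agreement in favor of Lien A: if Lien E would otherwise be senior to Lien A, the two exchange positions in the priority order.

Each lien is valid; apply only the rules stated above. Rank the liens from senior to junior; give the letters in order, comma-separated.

Adjusting effective dates: C's effective date is the deed date, 2022-05-08.
F is a real-property tax lien and takes priority over every other lien.
Ordering the rest by effective date: B (2022-04-16), C (2022-05-08), D (2022-08-08), E (2023-11-05), A (2025-04-03).
E would otherwise be senior to A, so under the subordination agreement E and A exchange positions.

F, B, C, D, A, E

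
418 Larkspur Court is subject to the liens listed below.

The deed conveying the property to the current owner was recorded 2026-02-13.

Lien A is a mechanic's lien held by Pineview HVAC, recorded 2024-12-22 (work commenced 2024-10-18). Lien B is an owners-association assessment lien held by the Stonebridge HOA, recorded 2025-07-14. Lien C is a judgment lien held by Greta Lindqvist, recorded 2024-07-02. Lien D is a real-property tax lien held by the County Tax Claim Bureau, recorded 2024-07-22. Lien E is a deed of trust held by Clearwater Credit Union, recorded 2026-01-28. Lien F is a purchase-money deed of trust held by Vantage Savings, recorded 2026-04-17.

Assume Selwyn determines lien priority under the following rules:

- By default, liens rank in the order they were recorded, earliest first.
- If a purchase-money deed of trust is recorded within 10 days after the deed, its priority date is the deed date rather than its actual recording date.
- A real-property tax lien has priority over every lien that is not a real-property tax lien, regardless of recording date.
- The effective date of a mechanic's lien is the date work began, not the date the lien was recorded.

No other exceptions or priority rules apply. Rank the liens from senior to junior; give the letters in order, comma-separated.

Effective dates: A relates back to 2024-10-18 (work commenced); F was recorded 63 days after the deed, outside the 10-day window, so it keeps its recording date.
D, as a real-property tax lien, has superpriority and ranks first.
The other liens, earliest effective date first: C (2024-07-02), A (2024-10-18), B (2025-07-14), E (2026-01-28), F (2026-04-17).

D, C, A, B, E, F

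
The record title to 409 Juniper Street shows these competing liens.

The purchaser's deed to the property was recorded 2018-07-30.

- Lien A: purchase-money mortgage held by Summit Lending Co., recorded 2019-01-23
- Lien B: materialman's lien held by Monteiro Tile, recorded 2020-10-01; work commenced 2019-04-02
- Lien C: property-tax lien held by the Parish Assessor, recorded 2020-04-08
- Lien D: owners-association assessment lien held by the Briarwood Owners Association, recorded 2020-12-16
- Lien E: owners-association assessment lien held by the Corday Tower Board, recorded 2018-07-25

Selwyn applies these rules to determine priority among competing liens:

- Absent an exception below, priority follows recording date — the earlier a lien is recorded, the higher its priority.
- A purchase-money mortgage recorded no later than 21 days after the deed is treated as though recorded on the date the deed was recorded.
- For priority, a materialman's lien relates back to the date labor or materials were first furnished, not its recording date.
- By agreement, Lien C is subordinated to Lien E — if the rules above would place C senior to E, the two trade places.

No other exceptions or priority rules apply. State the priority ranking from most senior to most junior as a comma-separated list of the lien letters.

Adjusting effective dates: A was recorded 177 days after the deed — beyond 21 days — so no relation-back applies; B is treated as recorded 2019-04-02, the work-commencement date.
Ordering by effective date: E (2018-07-25), A (2019-01-23), B (2019-04-02), C (2020-04-08), D (2020-12-16).
C is already junior to E, so the subordination agreement changes nothing.

E, A, B, C, D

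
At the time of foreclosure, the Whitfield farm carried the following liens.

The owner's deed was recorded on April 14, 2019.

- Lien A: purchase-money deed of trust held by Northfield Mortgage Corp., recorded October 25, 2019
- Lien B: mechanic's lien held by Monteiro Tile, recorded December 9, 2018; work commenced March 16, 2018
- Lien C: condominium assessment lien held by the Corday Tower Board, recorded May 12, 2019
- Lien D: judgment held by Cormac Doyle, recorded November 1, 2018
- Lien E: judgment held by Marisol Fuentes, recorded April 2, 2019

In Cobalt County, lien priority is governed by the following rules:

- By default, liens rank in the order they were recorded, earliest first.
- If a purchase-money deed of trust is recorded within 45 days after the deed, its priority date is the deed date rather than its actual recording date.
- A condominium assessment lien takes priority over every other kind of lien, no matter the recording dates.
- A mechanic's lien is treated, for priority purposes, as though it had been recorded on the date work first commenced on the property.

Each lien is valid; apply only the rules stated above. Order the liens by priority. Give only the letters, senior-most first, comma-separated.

Adjusting effective dates: A missed the 45-day window (194 days after the deed), so its recording date stands; B's effective date is March 16, 2018, when work began.
As a condominium assessment lien, C is senior to every other lien.
Among the remaining liens, by effective date: B (March 16, 2018), D (November 1, 2018), E (April 2, 2019), A (October 25, 2019).

C, B, D, E, A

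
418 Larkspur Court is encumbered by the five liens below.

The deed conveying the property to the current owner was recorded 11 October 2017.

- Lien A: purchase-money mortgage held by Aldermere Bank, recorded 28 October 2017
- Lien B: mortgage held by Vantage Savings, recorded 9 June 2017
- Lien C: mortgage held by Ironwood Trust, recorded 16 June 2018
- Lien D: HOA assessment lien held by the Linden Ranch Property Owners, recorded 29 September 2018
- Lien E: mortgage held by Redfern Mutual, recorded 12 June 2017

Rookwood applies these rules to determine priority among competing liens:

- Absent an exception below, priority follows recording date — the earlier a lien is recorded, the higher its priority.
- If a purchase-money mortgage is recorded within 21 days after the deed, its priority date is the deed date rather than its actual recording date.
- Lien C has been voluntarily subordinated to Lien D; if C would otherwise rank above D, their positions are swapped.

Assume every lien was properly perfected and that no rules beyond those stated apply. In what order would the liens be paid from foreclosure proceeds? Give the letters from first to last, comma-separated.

B, E, A, D, C

First, effective dates: A relates back to the deed date 11 October 2017.
By effective date, earliest first: B (9 June 2017), E (12 June 2017), A (11 October 2017), C (16 June 2018), D (29 September 2018).
C is senior to D before the subordination, so the two trade places.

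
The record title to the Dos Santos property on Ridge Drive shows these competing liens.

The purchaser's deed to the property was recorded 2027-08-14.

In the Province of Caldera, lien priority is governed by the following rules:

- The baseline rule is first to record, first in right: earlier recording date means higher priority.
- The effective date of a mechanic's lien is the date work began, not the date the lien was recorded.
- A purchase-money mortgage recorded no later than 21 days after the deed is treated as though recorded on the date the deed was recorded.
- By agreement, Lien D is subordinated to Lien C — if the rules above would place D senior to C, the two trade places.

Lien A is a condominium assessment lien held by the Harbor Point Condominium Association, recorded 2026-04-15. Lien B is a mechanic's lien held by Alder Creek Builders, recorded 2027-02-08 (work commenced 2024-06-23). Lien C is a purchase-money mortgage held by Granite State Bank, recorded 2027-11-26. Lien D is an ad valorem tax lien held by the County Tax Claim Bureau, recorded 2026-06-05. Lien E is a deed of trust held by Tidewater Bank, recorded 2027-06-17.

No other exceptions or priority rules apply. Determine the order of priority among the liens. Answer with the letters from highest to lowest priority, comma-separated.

Effective dates after the stated exceptions: B relates back to 2024-06-23 (work commenced); C was recorded 104 days after the deed — beyond 21 days — so no relation-back applies.
By effective date: B (2024-06-23), A (2026-04-15), D (2026-06-05), E (2027-06-17), C (2027-11-26).
D is senior to C before the subordination, so the two trade places.

B, A, C, E, D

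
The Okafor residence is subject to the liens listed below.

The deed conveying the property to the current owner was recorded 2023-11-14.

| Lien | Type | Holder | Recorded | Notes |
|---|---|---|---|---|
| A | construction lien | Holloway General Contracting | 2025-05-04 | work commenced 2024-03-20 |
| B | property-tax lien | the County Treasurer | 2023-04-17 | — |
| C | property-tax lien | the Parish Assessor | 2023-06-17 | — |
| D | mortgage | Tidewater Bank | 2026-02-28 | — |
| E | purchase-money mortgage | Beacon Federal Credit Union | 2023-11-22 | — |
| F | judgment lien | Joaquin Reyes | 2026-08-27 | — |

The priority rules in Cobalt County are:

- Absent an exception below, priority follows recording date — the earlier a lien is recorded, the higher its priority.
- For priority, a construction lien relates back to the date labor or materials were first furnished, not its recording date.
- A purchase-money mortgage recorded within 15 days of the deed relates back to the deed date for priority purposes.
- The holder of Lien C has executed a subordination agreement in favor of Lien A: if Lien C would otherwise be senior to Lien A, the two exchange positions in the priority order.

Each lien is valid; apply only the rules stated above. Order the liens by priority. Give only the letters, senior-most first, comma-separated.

Effective dates after the stated exceptions: A's effective date is 2024-03-20, when work began; E relates back to the deed date 2023-11-14.
By effective date: B (2023-04-17), C (2023-06-17), E (2023-11-14), A (2024-03-20), D (2026-02-28), F (2026-08-27).
The subordination applies — C was senior to A — so C and A swap.

B, A, E, C, D, F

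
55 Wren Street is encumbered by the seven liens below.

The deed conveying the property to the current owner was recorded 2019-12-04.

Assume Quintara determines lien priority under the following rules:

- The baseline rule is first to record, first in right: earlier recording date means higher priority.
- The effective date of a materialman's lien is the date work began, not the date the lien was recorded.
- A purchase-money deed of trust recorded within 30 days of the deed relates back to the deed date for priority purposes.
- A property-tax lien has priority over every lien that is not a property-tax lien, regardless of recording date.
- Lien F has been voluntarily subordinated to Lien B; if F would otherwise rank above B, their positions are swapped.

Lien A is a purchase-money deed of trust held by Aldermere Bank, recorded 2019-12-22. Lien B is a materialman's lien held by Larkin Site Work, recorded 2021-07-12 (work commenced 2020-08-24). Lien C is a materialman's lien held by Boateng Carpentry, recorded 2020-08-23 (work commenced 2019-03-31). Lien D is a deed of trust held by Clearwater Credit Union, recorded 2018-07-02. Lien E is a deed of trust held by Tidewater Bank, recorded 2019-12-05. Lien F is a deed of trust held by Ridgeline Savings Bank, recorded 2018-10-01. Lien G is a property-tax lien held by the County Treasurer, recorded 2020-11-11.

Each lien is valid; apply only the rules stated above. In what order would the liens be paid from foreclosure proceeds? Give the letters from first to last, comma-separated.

Effective dates: A's effective date is the deed date, 2019-12-04; B's effective date is 2020-08-24, when work began; C's effective date is 2019-03-31, when work began.
G is a property-tax lien, so it outranks all other liens regardless of date.
Remaining liens by effective date: D (2018-07-02), F (2018-10-01), C (2019-03-31), A (2019-12-04), E (2019-12-05), B (2020-08-24).
The subordination applies — F was senior to B — so F and B swap.

G, D, B, C, A, E, F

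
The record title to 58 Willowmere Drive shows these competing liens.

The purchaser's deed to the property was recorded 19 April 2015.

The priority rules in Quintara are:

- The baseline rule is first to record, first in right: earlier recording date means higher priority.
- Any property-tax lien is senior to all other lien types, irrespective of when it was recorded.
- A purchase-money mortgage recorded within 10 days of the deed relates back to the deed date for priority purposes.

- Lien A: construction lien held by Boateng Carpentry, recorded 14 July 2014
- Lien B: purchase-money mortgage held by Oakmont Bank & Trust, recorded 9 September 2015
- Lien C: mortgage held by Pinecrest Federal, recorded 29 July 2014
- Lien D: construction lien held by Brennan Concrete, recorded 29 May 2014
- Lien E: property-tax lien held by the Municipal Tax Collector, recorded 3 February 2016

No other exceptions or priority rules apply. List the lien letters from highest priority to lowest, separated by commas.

Effective dates: B was recorded 143 days after the deed, outside the 10-day window, so it keeps its recording date.
E is a property-tax lien and takes priority over every other lien.
Among the remaining liens, by effective date: D (29 May 2014), A (14 July 2014), C (29 July 2014), B (9 September 2015).

E, D, A, C, B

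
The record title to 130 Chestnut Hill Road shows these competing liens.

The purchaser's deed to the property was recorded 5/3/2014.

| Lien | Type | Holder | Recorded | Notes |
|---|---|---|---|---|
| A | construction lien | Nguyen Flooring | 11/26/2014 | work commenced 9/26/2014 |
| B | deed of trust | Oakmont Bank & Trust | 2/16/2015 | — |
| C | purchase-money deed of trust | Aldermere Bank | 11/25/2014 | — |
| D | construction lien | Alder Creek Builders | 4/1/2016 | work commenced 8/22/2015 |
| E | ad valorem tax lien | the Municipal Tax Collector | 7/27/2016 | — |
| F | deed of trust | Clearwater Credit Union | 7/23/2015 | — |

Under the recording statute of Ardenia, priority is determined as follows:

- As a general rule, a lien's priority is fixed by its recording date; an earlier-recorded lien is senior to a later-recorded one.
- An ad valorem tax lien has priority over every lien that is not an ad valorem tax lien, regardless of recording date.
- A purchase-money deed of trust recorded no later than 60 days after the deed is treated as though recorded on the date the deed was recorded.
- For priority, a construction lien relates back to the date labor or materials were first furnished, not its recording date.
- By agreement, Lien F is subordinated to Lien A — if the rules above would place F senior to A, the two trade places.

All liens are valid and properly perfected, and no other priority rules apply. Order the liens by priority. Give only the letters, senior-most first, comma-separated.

Adjusting effective dates: A is treated as recorded 9/26/2014, the work-commencement date; C was recorded 206 days after the deed — beyond 60 days — so no relation-back applies; D is treated as recorded 8/22/2015, the work-commencement date.
E, as an ad valorem tax lien, has superpriority and ranks first.
Ordering the rest by effective date: A (9/26/2014), C (11/25/2014), B (2/16/2015), F (7/23/2015), D (8/22/2015).
Since F is not senior to A, the subordination leaves the order unchanged.

E, A, C, B, F, D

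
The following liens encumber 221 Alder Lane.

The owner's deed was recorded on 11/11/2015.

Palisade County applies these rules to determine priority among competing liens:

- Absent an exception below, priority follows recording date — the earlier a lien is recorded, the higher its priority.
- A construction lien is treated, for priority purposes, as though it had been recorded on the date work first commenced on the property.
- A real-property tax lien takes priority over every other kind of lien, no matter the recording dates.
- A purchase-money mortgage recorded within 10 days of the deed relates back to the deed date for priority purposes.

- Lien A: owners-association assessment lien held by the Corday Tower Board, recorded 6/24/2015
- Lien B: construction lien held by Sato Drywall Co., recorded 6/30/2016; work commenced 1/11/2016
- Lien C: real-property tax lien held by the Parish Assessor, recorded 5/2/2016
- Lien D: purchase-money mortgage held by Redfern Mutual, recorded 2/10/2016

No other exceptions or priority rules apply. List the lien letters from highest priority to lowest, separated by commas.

First, effective dates: B's effective date is 1/11/2016, when work began; D missed the 10-day window (91 days after the deed), so its recording date stands.
C is a real-property tax lien and takes priority over every other lien.
Among the remaining liens, by effective date: A (6/24/2015), B (1/11/2016), D (2/10/2016).

C, A, B, D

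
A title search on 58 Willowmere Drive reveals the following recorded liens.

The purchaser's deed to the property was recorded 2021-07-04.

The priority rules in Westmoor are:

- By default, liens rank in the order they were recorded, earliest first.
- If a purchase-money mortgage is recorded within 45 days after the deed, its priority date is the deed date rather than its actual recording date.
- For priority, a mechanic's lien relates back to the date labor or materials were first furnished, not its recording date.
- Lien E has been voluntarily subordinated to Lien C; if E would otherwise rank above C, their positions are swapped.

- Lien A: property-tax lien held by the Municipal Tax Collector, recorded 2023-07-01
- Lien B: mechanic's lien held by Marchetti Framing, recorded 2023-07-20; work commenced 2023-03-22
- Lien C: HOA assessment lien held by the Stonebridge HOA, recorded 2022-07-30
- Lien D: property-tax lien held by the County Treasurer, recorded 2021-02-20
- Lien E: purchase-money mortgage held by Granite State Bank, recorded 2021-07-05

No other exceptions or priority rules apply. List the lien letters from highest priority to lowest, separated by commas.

First, effective dates: B's effective date is 2023-03-22, when work began; E's effective date is the deed date, 2021-07-04.
By effective date: D (2021-02-20), E (2021-07-04), C (2022-07-30), B (2023-03-22), A (2023-07-01).
Because E would otherwise rank above C, the subordination swaps them.

D, C, E, B, A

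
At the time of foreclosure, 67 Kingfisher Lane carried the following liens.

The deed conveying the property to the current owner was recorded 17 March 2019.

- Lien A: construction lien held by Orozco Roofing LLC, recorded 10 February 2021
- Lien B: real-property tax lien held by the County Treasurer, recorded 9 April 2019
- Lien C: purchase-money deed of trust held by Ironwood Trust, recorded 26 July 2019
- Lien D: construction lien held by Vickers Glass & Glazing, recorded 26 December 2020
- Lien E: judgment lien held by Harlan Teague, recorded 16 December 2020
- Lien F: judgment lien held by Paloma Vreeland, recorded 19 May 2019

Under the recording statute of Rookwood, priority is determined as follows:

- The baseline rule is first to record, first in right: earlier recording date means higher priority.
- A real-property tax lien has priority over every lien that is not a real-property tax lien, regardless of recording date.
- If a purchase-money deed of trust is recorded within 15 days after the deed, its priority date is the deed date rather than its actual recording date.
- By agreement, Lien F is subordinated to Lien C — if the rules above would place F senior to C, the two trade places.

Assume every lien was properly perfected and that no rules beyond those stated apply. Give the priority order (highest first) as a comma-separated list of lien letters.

Effective dates: C missed the 15-day window (131 days after the deed), so its recording date stands.
B is a real-property tax lien and takes priority over every other lien.
The other liens, earliest effective date first: F (19 May 2019), C (26 July 2019), E (16 December 2020), D (26 December 2020), A (10 February 2021).
F would otherwise be senior to C, so under the subordination agreement F and C exchange positions.

B, C, F, E, D, A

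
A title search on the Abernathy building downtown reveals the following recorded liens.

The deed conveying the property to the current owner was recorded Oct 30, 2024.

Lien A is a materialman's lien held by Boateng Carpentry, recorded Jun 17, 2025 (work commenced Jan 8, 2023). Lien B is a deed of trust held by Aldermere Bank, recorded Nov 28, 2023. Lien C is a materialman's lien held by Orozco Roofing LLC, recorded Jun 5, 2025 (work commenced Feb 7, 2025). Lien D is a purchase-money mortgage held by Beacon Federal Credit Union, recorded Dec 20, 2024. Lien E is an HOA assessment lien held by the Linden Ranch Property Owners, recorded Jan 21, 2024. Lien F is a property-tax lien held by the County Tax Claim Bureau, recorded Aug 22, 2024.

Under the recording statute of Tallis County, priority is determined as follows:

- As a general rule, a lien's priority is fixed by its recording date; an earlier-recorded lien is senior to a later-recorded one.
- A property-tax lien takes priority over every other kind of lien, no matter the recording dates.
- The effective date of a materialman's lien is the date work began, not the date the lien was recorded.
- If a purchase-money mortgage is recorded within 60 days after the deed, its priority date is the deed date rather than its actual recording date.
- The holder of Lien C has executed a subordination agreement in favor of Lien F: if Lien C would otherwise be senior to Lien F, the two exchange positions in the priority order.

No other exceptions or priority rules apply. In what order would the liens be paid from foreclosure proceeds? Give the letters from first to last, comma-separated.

Adjusting effective dates: A is treated as recorded Jan 8, 2023, the work-commencement date; C's effective date is Feb 7, 2025, when work began; D relates back to the deed date Oct 30, 2024.
F is a property-tax lien and takes priority over every other lien.
Ordering the rest by effective date: A (Jan 8, 2023), B (Nov 28, 2023), E (Jan 21, 2024), D (Oct 30, 2024), C (Feb 7, 2025).
C already ranks below F; the subordination has no effect.

F, A, B, E, D, C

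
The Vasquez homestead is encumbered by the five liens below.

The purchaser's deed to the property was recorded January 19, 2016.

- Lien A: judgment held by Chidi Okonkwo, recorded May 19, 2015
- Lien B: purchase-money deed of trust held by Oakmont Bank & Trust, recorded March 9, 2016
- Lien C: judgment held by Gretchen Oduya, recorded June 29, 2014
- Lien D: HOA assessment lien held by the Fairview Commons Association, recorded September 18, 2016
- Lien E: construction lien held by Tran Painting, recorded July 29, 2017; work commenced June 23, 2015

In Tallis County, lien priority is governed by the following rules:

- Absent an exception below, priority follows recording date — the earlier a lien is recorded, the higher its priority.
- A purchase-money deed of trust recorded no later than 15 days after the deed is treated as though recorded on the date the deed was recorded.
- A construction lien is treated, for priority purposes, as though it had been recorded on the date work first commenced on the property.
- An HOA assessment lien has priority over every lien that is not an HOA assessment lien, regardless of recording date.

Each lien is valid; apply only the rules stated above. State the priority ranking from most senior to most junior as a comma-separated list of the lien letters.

Effective dates after the stated exceptions: B was recorded 50 days after the deed — beyond 15 days — so no relation-back applies; E is treated as recorded June 23, 2015, the work-commencement date.
As an HOA assessment lien, D is senior to every other lien.
Ordering the rest by effective date: C (June 29, 2014), A (May 19, 2015), E (June 23, 2015), B (March 9, 2016).

D, C, A, E, B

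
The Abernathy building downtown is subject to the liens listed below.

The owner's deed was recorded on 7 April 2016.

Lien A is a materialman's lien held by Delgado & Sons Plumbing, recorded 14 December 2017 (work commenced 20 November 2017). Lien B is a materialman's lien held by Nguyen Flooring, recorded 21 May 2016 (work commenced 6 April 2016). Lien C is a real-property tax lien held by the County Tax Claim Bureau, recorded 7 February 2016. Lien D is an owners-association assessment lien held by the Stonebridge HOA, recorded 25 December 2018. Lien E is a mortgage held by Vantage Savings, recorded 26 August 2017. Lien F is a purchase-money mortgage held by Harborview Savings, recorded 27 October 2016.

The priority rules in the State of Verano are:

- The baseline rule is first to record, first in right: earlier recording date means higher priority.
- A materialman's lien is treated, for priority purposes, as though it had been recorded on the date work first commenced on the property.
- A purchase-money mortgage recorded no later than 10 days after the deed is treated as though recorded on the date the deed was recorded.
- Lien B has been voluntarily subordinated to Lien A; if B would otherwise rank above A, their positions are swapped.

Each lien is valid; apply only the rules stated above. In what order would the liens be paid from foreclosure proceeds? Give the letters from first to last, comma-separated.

C, A, F, E, B, D

Effective dates: A's effective date is 20 November 2017, when work began; B's effective date is 6 April 2016, when work began; F was recorded 203 days after the deed, outside the 10-day window, so it keeps its recording date.
By effective date: C (7 February 2016), B (6 April 2016), F (27 October 2016), E (26 August 2017), A (20 November 2017), D (25 December 2018).
B is senior to A before the subordination, so the two trade places.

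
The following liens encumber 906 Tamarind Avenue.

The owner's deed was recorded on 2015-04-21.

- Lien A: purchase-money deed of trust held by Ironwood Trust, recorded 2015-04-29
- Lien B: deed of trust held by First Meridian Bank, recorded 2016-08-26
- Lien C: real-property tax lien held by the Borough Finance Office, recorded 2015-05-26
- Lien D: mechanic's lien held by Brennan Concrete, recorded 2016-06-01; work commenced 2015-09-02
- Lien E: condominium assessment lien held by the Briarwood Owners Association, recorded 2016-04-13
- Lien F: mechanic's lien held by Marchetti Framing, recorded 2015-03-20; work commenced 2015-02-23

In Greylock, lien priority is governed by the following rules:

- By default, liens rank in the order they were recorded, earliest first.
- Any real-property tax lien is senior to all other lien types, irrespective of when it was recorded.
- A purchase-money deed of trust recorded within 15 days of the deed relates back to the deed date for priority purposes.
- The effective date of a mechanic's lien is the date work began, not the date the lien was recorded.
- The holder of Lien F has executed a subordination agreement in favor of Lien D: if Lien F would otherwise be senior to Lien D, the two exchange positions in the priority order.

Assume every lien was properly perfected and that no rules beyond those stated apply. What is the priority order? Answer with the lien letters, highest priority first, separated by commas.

C, D, A, F, E, B

Adjusting effective dates: A relates back to the deed date 2015-04-21; D's effective date is 2015-09-02, when work began; F relates back to 2015-02-23 (work commenced).
C is a real-property tax lien, so it outranks all other liens regardless of date.
The other liens, earliest effective date first: F (2015-02-23), A (2015-04-21), D (2015-09-02), E (2016-04-13), B (2016-08-26).
F would otherwise be senior to D, so under the subordination agreement F and D exchange positions.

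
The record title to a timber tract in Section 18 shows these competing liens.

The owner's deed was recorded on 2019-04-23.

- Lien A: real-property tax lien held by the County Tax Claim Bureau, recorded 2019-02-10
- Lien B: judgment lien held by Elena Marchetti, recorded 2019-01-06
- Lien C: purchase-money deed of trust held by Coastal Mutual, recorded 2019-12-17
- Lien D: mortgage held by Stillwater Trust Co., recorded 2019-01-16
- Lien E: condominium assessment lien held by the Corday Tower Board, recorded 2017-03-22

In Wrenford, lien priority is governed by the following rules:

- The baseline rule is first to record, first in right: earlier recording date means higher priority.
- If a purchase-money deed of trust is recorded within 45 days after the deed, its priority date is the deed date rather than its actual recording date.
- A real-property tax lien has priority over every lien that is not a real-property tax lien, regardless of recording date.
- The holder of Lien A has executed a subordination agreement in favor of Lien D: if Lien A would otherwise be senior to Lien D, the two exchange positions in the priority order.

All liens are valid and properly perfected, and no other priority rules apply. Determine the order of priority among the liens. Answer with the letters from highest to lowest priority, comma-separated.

D, E, B, A, C

Adjusting effective dates: C was recorded 238 days after the deed, outside the 45-day window, so it keeps its recording date.
As a real-property tax lien, A is senior to every other lien.
Ordering the rest by effective date: E (2017-03-22), B (2019-01-06), D (2019-01-16), C (2019-12-17).
The subordination applies — A was senior to D — so A and D swap.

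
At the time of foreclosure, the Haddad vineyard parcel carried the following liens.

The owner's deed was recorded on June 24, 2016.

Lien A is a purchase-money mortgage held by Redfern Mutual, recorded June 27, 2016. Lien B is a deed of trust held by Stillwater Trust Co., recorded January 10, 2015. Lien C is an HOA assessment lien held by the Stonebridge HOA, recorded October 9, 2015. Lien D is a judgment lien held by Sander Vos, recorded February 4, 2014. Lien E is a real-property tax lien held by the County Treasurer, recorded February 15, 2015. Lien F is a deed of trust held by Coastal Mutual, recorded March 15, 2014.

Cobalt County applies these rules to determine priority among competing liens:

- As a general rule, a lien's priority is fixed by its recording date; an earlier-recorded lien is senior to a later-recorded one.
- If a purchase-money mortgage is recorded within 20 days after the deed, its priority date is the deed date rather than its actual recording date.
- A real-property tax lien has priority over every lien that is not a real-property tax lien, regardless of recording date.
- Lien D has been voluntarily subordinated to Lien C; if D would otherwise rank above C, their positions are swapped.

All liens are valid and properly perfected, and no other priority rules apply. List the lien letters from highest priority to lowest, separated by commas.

Effective dates: A relates back to the deed date June 24, 2016.
E, as a real-property tax lien, has superpriority and ranks first.
The other liens, earliest effective date first: D (February 4, 2014), F (March 15, 2014), B (January 10, 2015), C (October 9, 2015), A (June 24, 2016).
The subordination applies — D was senior to C — so D and C swap.

E, C, F, B, D, A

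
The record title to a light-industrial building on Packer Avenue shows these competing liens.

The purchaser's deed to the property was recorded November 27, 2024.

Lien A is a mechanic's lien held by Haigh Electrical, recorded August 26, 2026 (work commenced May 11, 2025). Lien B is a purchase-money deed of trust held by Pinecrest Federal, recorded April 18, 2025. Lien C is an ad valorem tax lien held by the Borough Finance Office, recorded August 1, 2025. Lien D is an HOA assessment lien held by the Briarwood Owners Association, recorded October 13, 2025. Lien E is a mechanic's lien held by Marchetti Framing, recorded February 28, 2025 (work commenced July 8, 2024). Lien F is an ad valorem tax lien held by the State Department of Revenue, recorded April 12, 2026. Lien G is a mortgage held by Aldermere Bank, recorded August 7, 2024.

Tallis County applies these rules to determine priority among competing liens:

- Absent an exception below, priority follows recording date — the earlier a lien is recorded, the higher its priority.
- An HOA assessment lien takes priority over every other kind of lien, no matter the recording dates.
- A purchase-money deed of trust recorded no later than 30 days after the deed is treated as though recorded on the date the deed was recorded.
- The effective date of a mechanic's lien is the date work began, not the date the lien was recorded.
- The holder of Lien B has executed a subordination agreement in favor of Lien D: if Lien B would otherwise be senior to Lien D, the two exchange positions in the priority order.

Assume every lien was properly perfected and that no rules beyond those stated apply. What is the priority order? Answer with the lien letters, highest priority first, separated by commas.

D, E, G, B, A, C, F

First, effective dates: A relates back to May 11, 2025 (work commenced); B was recorded 142 days after the deed, outside the 30-day window, so it keeps its recording date; E relates back to July 8, 2024 (work commenced).
As an HOA assessment lien, D is senior to every other lien.
Remaining liens by effective date: E (July 8, 2024), G (August 7, 2024), B (April 18, 2025), A (May 11, 2025), C (August 1, 2025), F (April 12, 2026).
Since B is not senior to D, the subordination leaves the order unchanged.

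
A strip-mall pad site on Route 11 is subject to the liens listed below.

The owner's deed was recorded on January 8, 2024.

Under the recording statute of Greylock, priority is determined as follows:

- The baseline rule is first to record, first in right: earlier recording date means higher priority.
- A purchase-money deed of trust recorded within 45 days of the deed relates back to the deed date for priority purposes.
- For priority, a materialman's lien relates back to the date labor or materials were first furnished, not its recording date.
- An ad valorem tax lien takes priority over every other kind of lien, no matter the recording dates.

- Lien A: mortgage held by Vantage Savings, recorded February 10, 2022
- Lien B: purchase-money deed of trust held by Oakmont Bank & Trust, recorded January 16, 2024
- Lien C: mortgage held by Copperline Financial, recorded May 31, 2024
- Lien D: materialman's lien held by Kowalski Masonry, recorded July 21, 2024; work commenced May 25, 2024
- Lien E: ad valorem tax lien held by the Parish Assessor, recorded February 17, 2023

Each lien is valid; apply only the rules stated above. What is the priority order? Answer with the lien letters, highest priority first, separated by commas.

First, effective dates: B relates back to the deed date January 8, 2024; D's effective date is May 25, 2024, when work began.
E is an ad valorem tax lien and takes priority over every other lien.
Ordering the rest by effective date: A (February 10, 2022), B (January 8, 2024), D (May 25, 2024), C (May 31, 2024).

E, A, B, D, C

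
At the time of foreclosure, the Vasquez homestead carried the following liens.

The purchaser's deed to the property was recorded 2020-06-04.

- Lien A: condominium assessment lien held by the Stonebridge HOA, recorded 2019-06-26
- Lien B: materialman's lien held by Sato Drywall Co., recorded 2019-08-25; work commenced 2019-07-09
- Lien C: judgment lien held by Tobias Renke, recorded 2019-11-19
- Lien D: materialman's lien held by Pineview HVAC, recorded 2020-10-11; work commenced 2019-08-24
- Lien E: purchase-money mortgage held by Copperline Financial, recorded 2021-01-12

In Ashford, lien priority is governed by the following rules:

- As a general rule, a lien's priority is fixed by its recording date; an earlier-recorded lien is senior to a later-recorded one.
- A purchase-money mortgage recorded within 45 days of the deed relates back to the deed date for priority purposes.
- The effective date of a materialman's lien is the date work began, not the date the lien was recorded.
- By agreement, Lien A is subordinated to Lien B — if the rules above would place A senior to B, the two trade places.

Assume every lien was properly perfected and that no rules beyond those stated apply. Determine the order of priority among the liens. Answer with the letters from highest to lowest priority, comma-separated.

First, effective dates: B's effective date is 2019-07-09, when work began; D is treated as recorded 2019-08-24, the work-commencement date; E missed the 45-day window (222 days after the deed), so its recording date stands.
Sorted by effective date: A (2019-06-26), B (2019-07-09), D (2019-08-24), C (2019-11-19), E (2021-01-12).
A would otherwise be senior to B, so under the subordination agreement A and B exchange positions.

B, A, D, C, E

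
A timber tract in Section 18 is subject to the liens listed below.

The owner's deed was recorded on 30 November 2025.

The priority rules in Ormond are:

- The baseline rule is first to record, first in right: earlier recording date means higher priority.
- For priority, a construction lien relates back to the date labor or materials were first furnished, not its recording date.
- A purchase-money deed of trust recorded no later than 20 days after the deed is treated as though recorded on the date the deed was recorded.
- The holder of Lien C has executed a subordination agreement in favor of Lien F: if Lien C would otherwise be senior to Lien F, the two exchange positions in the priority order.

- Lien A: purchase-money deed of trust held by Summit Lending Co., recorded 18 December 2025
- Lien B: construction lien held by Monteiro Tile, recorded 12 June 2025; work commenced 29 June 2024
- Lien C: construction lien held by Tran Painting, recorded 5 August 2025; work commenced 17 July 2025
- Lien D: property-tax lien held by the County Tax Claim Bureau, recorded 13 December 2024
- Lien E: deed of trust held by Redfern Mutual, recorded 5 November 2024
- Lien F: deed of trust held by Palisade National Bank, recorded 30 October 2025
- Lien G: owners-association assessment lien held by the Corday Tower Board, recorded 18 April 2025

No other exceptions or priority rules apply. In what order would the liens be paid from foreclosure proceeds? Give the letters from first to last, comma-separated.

Adjusting effective dates: A relates back to the deed date 30 November 2025; B relates back to 29 June 2024 (work commenced); C's effective date is 17 July 2025, when work began.
Sorted by effective date: B (29 June 2024), E (5 November 2024), D (13 December 2024), G (18 April 2025), C (17 July 2025), F (30 October 2025), A (30 November 2025).
C is senior to F before the subordination, so the two trade places.

B, E, D, G, F, C, A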